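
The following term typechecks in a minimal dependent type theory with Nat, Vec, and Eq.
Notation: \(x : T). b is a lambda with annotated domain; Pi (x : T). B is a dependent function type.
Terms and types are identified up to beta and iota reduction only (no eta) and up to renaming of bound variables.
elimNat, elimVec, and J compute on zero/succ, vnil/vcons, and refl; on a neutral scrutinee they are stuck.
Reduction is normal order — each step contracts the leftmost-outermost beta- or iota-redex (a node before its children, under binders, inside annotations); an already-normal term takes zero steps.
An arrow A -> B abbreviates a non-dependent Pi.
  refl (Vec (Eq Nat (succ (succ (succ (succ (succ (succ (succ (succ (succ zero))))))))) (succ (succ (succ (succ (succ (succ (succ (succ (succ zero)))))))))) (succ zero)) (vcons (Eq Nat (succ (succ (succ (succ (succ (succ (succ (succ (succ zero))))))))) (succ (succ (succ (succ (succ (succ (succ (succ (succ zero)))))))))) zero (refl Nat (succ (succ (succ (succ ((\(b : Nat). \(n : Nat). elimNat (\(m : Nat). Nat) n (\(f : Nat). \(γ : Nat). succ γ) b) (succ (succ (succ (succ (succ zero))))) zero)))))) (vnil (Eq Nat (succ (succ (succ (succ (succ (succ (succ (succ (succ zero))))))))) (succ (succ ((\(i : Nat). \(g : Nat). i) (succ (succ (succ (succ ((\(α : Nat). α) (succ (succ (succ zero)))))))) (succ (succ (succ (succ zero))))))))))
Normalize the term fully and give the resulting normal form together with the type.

normal form:
  refl (Vec (Eq Nat (succ (succ (succ (succ (succ (succ (succ (succ (succ zero))))))))) (succ (succ (succ (succ (succ (succ (succ (succ (succ zero)))))))))) (succ zero)) (vcons (Eq Nat (succ (succ (succ (succ (succ (succ (succ (succ (succ zero))))))))) (succ (succ (succ (succ (succ (succ (succ (succ (succ zero)))))))))) zero (refl Nat (succ (succ (succ (succ (succ (succ (succ (succ (succ zero)))))))))) (vnil (Eq Nat (succ (succ (succ (succ (succ (succ (succ (succ (succ zero))))))))) (succ (succ (succ (succ (succ (succ (succ (succ (succ zero))))))))))))
inferred type:
  Eq (Vec (Eq Nat (succ (succ (succ (succ (succ (succ (succ (succ (succ zero))))))))) (succ (succ (succ (succ (succ (succ (succ (succ (succ zero)))))))))) (succ zero)) (vcons (Eq Nat (succ (succ (succ (succ (succ (succ (succ (succ (succ zero))))))))) (succ (succ (succ (succ (succ (succ (succ (succ (succ zero)))))))))) zero (refl Nat (succ (succ (succ (succ (succ (succ (succ (succ (succ zero)))))))))) (vnil (Eq Nat (succ (succ (succ (succ (succ (succ (succ (succ (succ zero))))))))) (succ (succ (succ (succ (succ (succ (succ (succ (succ zero)))))))))))) (vcons (Eq Nat (succ (succ (succ (succ (succ (succ (succ (succ (succ zero))))))))) (succ (succ (succ (succ (succ (succ (succ (succ (succ zero)))))))))) zero (refl Nat (succ (succ (succ (succ (succ (succ (succ (succ (succ zero)))))))))) (vnil (Eq Nat (succ (succ (succ (succ (succ (succ (succ (succ (succ zero))))))))) (succ (succ (succ (succ (succ (succ (succ (succ (succ zero))))))))))))


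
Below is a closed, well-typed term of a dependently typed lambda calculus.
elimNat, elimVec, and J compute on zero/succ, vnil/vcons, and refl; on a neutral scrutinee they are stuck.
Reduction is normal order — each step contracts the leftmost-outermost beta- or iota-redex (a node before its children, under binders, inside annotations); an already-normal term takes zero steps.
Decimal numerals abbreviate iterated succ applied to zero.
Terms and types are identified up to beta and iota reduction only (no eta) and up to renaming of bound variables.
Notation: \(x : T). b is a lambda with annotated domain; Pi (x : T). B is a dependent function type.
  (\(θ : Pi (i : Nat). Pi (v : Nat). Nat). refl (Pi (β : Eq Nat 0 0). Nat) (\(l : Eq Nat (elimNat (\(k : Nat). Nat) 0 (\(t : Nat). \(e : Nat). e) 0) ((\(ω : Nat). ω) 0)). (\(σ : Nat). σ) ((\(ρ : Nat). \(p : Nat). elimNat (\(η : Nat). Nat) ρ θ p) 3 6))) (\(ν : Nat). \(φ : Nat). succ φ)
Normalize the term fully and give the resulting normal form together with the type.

resulting normal form:
  refl (Pi (θ : Eq Nat 0 0). Nat) (\(i : Eq Nat 0 0). 9)
type:
  Eq (Pi (θ : Eq Nat 0 0). Nat) (\(i : Eq Nat 0 0). 9) (\(v : Eq Nat 0 0). 9)
observation: reduction starts at a beta-redex, and 25 normal-order steps reach the normal form.


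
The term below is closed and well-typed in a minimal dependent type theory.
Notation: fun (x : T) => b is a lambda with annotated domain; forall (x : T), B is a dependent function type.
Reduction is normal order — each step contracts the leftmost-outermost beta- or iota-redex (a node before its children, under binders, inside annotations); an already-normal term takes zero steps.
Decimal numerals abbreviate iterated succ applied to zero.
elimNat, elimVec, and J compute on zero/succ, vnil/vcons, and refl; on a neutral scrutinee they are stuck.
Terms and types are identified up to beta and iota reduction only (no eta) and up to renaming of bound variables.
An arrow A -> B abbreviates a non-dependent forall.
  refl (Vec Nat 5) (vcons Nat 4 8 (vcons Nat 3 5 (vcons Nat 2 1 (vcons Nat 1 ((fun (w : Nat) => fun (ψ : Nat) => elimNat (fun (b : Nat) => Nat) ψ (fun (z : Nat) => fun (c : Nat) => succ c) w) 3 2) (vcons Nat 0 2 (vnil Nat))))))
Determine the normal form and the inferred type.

reduced normal form:
  refl (Vec Nat 5) (vcons Nat 4 8 (vcons Nat 3 5 (vcons Nat 2 1 (vcons Nat 1 5 (vcons Nat 0 2 (vnil Nat))))))
type:
  Eq (Vec Nat 5) (vcons Nat 4 8 (vcons Nat 3 5 (vcons Nat 2 1 (vcons Nat 1 5 (vcons Nat 0 2 (vnil Nat)))))) (vcons Nat 4 8 (vcons Nat 3 5 (vcons Nat 2 1 (vcons Nat 1 5 (vcons Nat 0 2 (vnil Nat))))))
observation: normalization takes exactly 12 steps under the normal-order strategy.


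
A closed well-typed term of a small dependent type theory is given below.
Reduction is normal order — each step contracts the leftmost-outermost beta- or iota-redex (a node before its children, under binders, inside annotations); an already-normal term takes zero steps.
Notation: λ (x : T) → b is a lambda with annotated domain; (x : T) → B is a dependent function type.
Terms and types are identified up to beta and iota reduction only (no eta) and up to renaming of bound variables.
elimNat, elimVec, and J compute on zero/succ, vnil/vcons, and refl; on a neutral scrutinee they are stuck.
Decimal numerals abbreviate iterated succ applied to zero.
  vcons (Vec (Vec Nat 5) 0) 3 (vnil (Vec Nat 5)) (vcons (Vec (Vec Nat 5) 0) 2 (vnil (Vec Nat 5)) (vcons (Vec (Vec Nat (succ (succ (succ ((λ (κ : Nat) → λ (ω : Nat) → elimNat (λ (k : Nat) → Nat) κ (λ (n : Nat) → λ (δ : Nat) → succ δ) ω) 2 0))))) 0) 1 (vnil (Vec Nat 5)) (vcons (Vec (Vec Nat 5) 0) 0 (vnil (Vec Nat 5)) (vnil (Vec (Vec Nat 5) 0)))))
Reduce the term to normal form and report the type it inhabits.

reduced normal form:
  vcons (Vec (Vec Nat 5) 0) 3 (vnil (Vec Nat 5)) (vcons (Vec (Vec Nat 5) 0) 2 (vnil (Vec Nat 5)) (vcons (Vec (Vec Nat 5) 0) 1 (vnil (Vec Nat 5)) (vcons (Vec (Vec Nat 5) 0) 0 (vnil (Vec Nat 5)) (vnil (Vec (Vec Nat 5) 0)))))
inferred type:
  Vec (Vec (Vec Nat 5) 0) 4


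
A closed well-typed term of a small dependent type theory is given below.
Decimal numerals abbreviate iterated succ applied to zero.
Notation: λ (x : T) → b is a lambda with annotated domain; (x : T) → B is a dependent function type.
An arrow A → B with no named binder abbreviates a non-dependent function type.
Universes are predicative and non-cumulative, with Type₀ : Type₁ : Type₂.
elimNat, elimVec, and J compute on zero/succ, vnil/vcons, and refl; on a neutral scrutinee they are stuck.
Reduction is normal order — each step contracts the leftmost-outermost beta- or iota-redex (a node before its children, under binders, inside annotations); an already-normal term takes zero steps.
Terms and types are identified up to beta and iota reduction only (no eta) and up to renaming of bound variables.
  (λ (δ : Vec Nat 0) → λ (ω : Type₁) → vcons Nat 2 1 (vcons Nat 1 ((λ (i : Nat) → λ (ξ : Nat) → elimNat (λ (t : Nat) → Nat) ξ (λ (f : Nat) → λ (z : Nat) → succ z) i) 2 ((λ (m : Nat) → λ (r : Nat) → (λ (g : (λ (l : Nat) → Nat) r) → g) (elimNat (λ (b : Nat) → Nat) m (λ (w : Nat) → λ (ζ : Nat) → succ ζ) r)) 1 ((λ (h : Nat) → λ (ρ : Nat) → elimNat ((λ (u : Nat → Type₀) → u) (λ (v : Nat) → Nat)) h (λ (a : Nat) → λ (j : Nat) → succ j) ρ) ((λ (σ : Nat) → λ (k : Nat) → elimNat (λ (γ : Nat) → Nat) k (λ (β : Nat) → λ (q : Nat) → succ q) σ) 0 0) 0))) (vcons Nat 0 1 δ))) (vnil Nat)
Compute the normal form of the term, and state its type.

normal form:
  λ (δ : Type₁) → vcons Nat 2 1 (vcons Nat 1 3 (vcons Nat 0 1 (vnil Nat)))
inferred type:
  Type₁ → Vec Nat 3
observation: contracting a beta-redex first, the term normalizes in 20 steps.


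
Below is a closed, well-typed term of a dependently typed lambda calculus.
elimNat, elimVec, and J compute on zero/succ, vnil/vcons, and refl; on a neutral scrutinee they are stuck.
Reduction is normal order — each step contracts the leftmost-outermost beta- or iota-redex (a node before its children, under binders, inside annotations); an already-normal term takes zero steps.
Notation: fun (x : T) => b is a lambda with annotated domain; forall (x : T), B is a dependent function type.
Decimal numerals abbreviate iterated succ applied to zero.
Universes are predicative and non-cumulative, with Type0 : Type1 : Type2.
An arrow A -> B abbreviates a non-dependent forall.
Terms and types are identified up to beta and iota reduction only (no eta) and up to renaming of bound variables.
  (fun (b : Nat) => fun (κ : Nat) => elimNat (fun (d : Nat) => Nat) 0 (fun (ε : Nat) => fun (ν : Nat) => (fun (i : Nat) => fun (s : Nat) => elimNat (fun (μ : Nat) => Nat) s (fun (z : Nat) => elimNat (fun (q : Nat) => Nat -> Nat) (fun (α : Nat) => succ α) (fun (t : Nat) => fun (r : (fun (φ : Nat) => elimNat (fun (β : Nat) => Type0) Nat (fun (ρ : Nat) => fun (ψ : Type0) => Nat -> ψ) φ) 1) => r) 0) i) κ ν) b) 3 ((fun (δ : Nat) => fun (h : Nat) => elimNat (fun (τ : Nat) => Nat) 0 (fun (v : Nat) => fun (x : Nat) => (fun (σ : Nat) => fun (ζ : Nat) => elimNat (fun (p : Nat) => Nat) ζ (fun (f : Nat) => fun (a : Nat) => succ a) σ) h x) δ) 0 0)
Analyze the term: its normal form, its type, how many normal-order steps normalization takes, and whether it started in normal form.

resulting normal form:
  0
inferred type:
  Nat
steps to reach normal form (normal order): 33
started in normal form: no
first redex: a beta-redex


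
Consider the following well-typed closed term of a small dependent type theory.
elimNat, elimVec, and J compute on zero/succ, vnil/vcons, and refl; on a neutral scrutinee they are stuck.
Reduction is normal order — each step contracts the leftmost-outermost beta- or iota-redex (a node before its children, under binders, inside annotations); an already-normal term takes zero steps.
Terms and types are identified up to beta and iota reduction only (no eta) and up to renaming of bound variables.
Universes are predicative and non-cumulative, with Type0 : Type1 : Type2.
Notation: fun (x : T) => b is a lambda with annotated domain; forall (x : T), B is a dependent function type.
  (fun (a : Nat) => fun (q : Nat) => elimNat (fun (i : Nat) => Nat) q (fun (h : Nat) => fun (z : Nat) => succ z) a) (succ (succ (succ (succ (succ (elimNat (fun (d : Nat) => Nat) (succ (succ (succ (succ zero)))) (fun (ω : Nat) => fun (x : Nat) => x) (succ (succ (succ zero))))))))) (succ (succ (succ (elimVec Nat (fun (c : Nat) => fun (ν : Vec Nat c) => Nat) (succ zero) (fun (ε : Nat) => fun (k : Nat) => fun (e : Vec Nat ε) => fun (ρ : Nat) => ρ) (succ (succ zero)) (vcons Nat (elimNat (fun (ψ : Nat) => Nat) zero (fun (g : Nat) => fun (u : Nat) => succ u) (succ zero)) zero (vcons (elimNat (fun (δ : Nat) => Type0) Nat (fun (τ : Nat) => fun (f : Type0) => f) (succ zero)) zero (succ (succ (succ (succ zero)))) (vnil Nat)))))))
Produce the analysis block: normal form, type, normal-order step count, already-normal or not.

resulting normal form:
  succ (succ (succ (succ (succ (succ (succ (succ (succ (succ (succ (succ (succ zero))))))))))))
type:
  Nat
normal-order step count: 51
term was already normal: no
first contracted redex: a beta-redex


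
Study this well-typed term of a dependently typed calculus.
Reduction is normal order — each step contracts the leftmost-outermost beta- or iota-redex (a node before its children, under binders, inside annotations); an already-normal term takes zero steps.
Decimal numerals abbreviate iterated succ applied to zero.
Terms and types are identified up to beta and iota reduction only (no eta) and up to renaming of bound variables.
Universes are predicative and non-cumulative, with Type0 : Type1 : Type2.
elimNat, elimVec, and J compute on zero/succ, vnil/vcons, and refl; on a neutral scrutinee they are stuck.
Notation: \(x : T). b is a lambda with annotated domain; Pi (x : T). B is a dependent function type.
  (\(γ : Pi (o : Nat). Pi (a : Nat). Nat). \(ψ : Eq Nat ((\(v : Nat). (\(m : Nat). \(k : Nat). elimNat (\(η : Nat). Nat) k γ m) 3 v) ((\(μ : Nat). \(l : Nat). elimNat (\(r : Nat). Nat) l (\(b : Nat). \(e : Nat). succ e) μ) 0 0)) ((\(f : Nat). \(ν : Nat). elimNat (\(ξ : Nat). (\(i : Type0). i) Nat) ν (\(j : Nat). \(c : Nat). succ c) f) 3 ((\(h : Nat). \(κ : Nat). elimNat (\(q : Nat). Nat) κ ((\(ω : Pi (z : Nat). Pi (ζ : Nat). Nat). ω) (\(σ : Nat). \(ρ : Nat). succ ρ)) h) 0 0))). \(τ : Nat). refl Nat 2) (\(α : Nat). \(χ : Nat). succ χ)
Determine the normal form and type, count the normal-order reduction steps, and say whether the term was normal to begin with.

reduced normal form:
  \(γ : Eq Nat 3 3). \(o : Nat). refl Nat 2
type:
  Pi (γ : Eq Nat 3 3). Pi (o : Nat). Eq Nat 2 2
normal-order step count: 32
already normal: no
first contracted redex: a beta-redex


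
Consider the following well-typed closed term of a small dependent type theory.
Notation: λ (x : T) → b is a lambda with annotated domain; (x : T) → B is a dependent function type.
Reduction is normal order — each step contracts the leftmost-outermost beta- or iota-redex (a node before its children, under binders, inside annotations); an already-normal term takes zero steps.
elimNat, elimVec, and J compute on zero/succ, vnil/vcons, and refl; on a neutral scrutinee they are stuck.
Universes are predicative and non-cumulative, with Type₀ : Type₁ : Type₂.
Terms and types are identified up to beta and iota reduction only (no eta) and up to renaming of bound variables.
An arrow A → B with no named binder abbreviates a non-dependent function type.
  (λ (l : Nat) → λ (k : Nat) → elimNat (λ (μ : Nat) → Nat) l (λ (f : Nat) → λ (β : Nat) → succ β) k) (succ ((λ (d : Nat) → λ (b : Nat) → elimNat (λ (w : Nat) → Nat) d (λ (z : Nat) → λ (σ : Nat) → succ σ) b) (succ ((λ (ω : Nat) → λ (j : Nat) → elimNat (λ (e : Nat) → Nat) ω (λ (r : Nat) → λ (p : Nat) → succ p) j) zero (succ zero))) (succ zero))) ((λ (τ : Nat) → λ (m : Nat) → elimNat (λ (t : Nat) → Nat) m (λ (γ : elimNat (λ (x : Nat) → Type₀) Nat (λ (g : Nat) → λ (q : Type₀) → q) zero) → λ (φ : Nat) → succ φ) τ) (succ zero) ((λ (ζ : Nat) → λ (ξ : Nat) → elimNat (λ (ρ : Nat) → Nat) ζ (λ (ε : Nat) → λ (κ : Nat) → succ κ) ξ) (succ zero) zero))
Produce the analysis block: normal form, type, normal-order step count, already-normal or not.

normal form:
  succ (succ (succ (succ (succ (succ zero)))))
the term's type:
  Nat
steps to reach normal form (normal order): 30
term was already normal: no
first redex: a beta-redex


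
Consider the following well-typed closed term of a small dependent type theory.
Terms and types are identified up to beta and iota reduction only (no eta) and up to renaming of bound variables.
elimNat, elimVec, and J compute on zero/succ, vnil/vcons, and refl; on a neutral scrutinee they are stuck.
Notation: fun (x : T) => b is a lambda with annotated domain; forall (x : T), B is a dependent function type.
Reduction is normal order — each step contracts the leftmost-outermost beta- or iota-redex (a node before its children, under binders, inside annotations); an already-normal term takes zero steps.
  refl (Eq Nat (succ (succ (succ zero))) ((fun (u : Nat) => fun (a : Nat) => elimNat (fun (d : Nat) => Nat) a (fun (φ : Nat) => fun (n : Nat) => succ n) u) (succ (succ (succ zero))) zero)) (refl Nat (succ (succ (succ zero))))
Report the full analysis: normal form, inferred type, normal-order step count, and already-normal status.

resulting normal form:
  refl (Eq Nat (succ (succ (succ zero))) (succ (succ (succ zero)))) (refl Nat (succ (succ (succ zero))))
type:
  Eq (Eq Nat (succ (succ (succ zero))) (succ (succ (succ zero)))) (refl Nat (succ (succ (succ zero)))) (refl Nat (succ (succ (succ zero))))
steps to reach normal form (normal order): 12
already normal: no
first contracted redex: a beta-redex


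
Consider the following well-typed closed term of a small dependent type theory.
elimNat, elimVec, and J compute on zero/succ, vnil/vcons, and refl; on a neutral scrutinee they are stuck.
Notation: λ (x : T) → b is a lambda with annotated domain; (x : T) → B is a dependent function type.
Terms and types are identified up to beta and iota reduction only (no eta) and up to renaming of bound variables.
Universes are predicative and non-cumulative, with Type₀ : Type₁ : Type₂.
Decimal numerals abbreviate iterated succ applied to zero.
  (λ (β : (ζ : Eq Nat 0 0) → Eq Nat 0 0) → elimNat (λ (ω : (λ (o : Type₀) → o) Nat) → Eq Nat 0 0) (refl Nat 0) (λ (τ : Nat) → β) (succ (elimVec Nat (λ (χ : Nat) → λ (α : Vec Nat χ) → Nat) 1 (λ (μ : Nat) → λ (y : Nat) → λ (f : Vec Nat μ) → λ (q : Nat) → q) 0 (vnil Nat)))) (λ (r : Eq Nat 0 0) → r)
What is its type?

type:
  Eq Nat 0 0


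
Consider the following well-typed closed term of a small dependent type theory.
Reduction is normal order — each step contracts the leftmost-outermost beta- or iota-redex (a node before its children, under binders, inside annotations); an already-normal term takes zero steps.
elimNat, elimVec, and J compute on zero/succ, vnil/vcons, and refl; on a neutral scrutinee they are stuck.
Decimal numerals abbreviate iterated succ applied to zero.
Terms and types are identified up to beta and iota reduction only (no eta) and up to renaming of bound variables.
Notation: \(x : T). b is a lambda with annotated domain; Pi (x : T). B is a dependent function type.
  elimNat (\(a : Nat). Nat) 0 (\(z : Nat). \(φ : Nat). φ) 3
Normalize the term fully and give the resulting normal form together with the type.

resulting normal form:
  0
the term's type:
  Nat
observation: 10 normal-order steps separate the term from its normal form.


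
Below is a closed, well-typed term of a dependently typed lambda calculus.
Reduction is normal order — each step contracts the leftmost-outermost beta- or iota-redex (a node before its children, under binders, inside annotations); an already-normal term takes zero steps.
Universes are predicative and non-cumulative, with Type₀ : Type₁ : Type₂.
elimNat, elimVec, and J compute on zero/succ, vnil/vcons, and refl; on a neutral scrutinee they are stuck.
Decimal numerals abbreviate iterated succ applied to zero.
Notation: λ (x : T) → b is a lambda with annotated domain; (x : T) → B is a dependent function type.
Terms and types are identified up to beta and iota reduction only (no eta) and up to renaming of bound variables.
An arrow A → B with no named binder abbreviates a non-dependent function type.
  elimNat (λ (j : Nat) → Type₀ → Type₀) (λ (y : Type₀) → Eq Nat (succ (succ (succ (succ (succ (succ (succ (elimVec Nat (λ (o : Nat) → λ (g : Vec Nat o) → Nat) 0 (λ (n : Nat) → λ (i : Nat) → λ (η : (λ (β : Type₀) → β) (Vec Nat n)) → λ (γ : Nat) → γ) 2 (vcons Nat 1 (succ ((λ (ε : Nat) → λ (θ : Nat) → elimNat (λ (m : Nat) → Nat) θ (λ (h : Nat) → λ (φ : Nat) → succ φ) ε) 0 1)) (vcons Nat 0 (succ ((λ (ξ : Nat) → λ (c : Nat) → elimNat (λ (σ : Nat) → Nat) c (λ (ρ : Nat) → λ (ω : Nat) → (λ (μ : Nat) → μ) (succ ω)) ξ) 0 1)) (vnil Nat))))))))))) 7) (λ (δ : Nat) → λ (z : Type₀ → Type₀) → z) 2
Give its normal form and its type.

normal form:
  λ (j : Type₀) → Eq Nat 7 7
type:
  Type₀ → Type₀


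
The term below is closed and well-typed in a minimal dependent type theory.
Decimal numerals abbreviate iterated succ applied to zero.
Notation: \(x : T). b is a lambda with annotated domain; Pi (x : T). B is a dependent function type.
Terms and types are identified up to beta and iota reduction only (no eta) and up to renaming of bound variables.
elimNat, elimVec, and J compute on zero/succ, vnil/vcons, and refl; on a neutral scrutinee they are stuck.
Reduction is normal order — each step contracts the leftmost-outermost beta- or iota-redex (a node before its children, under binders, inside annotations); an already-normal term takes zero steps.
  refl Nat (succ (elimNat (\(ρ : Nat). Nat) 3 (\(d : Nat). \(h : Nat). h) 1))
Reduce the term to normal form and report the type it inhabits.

normal form:
  refl Nat 4
the term's type:
  Eq Nat 4 4


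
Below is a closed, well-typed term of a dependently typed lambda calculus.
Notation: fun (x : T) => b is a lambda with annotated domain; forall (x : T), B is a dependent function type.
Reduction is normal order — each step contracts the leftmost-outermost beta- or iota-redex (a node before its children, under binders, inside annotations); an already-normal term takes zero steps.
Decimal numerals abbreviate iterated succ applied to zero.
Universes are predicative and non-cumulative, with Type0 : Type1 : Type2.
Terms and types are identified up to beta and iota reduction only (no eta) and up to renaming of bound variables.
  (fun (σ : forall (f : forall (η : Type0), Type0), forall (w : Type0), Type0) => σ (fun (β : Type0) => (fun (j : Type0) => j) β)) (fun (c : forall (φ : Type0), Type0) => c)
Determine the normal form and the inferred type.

normal form:
  fun (σ : Type0) => σ
inferred type:
  forall (σ : Type0), Type0


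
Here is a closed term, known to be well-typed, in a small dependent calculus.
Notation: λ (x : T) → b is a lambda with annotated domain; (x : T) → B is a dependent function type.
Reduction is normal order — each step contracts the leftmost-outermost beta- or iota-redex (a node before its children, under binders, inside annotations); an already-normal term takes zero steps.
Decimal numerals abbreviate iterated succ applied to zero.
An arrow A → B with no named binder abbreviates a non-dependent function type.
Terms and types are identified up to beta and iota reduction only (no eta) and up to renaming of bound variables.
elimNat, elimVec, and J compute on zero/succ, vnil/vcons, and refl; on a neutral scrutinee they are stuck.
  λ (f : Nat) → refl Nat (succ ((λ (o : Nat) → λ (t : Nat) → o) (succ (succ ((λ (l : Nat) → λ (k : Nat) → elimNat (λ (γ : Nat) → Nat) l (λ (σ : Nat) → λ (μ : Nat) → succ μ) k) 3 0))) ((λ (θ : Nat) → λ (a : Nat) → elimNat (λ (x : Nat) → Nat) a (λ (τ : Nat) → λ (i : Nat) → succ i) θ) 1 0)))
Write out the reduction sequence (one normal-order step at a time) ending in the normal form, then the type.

normal-order reduction:
  λ (f : Nat) → refl Nat (succ ((λ (o : Nat) → λ (t : Nat) → o) (succ (succ ((λ (l : Nat) → λ (k : Nat) → elimNat (λ (γ : Nat) → Nat) l (λ (σ : Nat) → λ (μ : Nat) → succ μ) k) 3 0))) ((λ (θ : Nat) → λ (a : Nat) → elimNat (λ (x : Nat) → Nat) a (λ (τ : Nat) → λ (i : Nat) → succ i) θ) 1 0)))
  ~> λ (f : Nat) → refl Nat (succ ((λ (o : Nat) → succ (succ ((λ (t : Nat) → λ (l : Nat) → elimNat (λ (k : Nat) → Nat) t (λ (γ : Nat) → λ (σ : Nat) → succ σ) l) 3 0))) ((λ (μ : Nat) → λ (θ : Nat) → elimNat (λ (a : Nat) → Nat) θ (λ (x : Nat) → λ (τ : Nat) → succ τ) μ) 1 0)))
  ~> λ (f : Nat) → refl Nat (succ (succ (succ ((λ (o : Nat) → λ (t : Nat) → elimNat (λ (l : Nat) → Nat) o (λ (k : Nat) → λ (γ : Nat) → succ γ) t) 3 0))))
  ~> λ (f : Nat) → refl Nat (succ (succ (succ ((λ (o : Nat) → elimNat (λ (t : Nat) → Nat) 3 (λ (l : Nat) → λ (k : Nat) → succ k) o) 0))))
  ~> λ (f : Nat) → refl Nat (succ (succ (succ (elimNat (λ (o : Nat) → Nat) 3 (λ (t : Nat) → λ (l : Nat) → succ l) 0))))
  ~> λ (f : Nat) → refl Nat 6
the term's type:
  Nat → Eq Nat 6 6


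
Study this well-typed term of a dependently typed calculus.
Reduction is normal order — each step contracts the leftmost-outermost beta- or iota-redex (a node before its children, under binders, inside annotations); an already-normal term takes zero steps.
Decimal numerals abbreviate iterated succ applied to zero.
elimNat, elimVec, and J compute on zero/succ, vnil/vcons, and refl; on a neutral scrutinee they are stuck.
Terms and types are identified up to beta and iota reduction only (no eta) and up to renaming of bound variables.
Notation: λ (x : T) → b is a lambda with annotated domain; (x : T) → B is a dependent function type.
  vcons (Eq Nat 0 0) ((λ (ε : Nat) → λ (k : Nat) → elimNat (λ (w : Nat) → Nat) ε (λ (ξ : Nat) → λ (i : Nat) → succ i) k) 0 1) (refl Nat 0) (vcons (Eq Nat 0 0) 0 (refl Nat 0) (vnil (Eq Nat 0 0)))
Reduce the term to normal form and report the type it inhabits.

normal form:
  vcons (Eq Nat 0 0) 1 (refl Nat 0) (vcons (Eq Nat 0 0) 0 (refl Nat 0) (vnil (Eq Nat 0 0)))
the term's type:
  Vec (Eq Nat 0 0) 2
observation: reduction starts at a beta-redex, and 6 normal-order steps reach the normal form.


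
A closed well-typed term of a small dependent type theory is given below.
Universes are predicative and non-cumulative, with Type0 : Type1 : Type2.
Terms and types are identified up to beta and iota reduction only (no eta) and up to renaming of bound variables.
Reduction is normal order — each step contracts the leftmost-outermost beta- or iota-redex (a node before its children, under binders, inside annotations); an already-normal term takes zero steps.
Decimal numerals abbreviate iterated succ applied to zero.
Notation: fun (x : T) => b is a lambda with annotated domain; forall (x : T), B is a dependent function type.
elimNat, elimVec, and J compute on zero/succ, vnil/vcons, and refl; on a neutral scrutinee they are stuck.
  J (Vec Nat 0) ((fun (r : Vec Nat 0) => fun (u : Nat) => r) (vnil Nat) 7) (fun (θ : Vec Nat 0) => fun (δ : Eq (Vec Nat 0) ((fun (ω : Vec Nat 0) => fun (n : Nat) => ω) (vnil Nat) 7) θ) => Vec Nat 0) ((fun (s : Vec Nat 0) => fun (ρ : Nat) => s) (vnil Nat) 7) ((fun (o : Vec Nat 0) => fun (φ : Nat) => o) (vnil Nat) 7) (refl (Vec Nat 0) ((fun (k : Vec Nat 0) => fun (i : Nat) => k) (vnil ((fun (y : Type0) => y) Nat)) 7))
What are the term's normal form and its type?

reduced normal form:
  vnil Nat
the term's type:
  Vec Nat 0


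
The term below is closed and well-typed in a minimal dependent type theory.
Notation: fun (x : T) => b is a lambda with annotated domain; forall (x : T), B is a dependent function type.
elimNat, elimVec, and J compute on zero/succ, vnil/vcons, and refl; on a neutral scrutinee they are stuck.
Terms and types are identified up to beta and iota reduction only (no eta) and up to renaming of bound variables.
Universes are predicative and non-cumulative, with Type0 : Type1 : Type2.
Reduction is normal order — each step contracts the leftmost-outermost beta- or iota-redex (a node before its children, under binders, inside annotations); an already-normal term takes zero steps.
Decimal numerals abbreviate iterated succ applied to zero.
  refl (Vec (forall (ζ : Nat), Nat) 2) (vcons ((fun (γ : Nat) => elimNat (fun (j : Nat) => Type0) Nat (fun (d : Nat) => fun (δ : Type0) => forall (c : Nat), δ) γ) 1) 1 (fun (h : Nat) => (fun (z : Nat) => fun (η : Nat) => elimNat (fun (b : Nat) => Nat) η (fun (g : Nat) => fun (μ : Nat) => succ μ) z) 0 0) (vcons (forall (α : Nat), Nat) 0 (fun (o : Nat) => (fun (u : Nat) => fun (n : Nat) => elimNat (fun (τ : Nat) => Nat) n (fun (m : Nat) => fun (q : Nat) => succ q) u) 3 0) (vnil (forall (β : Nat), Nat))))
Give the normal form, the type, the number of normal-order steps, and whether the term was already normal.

resulting normal form:
  refl (Vec (forall (ζ : Nat), Nat) 2) (vcons (forall (γ : Nat), Nat) 1 (fun (j : Nat) => 0) (vcons (forall (d : Nat), Nat) 0 (fun (δ : Nat) => 3) (vnil (forall (c : Nat), Nat))))
inferred type:
  Eq (Vec (forall (ζ : Nat), Nat) 2) (vcons (forall (γ : Nat), Nat) 1 (fun (j : Nat) => 0) (vcons (forall (d : Nat), Nat) 0 (fun (δ : Nat) => 3) (vnil (forall (c : Nat), Nat)))) (vcons (forall (h : Nat), Nat) 1 (fun (z : Nat) => 0) (vcons (forall (η : Nat), Nat) 0 (fun (b : Nat) => 3) (vnil (forall (g : Nat), Nat))))
reduction steps (normal order): 20
already normal: no
first contracted redex: a beta-redex


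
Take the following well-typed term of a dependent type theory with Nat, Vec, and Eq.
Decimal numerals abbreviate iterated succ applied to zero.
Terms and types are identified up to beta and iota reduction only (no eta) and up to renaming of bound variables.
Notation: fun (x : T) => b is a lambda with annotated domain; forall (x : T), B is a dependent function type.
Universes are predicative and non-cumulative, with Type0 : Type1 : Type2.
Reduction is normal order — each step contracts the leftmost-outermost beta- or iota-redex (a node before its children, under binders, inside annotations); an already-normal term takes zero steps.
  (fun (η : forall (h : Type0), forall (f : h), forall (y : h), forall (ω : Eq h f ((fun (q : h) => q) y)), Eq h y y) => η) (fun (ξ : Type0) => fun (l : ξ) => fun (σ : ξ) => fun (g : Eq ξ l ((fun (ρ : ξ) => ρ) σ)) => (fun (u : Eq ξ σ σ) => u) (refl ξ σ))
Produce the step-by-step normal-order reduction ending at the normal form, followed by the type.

reduction (normal order):
  (fun (η : forall (h : Type0), forall (f : h), forall (y : h), forall (ω : Eq h f ((fun (q : h) => q) y)), Eq h y y) => η) (fun (ξ : Type0) => fun (l : ξ) => fun (σ : ξ) => fun (g : Eq ξ l ((fun (ρ : ξ) => ρ) σ)) => (fun (u : Eq ξ σ σ) => u) (refl ξ σ))
  ~> fun (η : Type0) => fun (h : η) => fun (f : η) => fun (y : Eq η h ((fun (ω : η) => ω) f)) => (fun (q : Eq η f f) => q) (refl η f)
  ~> fun (η : Type0) => fun (h : η) => fun (f : η) => fun (y : Eq η h f) => (fun (ω : Eq η f f) => ω) (refl η f)
  ~> fun (η : Type0) => fun (h : η) => fun (f : η) => fun (y : Eq η h f) => refl η f
type:
  forall (η : Type0), forall (h : η), forall (f : η), forall (y : Eq η h f), Eq η f f


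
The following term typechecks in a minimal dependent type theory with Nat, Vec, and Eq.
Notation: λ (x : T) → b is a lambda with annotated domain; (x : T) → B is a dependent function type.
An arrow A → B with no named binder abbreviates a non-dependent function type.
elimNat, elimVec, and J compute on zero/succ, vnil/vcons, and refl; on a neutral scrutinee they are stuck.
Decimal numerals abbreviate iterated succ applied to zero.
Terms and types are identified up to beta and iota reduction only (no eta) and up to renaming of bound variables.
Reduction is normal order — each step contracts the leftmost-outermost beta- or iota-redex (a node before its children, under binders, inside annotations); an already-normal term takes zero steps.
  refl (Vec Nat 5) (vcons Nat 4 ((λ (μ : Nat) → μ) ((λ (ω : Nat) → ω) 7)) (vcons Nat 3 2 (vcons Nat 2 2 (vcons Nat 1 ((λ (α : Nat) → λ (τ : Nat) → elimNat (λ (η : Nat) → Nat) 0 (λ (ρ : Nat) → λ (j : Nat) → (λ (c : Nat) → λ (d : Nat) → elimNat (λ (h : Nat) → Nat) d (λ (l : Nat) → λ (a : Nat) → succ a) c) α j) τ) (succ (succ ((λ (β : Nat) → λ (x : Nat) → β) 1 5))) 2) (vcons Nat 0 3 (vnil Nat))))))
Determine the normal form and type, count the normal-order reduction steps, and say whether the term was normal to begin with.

normal form:
  refl (Vec Nat 5) (vcons Nat 4 7 (vcons Nat 3 2 (vcons Nat 2 2 (vcons Nat 1 6 (vcons Nat 0 3 (vnil Nat))))))
inferred type:
  Eq (Vec Nat 5) (vcons Nat 4 7 (vcons Nat 3 2 (vcons Nat 2 2 (vcons Nat 1 6 (vcons Nat 0 3 (vnil Nat)))))) (vcons Nat 4 7 (vcons Nat 3 2 (vcons Nat 2 2 (vcons Nat 1 6 (vcons Nat 0 3 (vnil Nat))))))
normal-order step count: 39
started in normal form: no
first redex: a beta-redex


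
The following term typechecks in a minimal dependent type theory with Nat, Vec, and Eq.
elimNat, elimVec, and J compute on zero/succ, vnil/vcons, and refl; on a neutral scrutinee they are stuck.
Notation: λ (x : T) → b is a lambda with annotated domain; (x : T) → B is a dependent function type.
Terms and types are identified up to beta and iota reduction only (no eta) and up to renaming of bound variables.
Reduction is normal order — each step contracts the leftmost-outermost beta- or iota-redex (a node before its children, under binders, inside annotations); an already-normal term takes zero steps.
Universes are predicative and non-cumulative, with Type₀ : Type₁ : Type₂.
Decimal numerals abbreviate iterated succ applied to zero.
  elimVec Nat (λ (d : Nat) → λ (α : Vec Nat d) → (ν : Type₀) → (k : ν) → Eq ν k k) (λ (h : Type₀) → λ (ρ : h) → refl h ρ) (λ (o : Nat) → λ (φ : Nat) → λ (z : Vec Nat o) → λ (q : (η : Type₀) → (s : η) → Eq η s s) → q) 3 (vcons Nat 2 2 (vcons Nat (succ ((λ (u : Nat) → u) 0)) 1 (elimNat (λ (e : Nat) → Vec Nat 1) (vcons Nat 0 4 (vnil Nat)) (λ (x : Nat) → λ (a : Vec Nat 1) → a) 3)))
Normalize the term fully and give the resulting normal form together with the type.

resulting normal form:
  λ (d : Type₀) → λ (α : d) → refl d α
the term's type:
  (d : Type₀) → (α : d) → Eq d α α
observation: 27 normal-order steps normalize the term, beginning with an elimVec iota-redex.


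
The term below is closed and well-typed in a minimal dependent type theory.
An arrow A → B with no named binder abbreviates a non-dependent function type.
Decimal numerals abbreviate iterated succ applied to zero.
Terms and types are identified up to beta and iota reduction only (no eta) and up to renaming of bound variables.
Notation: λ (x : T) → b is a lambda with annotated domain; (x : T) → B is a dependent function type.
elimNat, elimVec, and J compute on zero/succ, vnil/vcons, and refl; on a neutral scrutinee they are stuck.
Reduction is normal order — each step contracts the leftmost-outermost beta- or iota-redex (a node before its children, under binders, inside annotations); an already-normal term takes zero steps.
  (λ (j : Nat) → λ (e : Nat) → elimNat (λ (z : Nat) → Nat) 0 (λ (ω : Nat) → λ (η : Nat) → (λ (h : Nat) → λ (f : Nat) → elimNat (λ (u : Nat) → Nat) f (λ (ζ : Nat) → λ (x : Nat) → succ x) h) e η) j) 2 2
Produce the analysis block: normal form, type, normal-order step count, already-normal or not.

resulting normal form:
  4
inferred type:
  Nat
steps to reach normal form (normal order): 27
started in normal form: no
first contracted redex: a beta-redex


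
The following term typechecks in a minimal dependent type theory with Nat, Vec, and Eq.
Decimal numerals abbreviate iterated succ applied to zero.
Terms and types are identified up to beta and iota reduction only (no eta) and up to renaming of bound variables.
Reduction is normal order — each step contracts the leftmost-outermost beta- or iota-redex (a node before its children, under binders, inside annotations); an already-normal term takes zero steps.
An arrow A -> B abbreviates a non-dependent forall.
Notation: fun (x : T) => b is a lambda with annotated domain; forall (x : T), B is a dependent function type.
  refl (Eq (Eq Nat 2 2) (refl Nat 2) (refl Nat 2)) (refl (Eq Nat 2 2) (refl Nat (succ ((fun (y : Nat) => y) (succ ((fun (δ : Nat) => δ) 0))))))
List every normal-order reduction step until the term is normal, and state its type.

normal-order reduction sequence:
  refl (Eq (Eq Nat 2 2) (refl Nat 2) (refl Nat 2)) (refl (Eq Nat 2 2) (refl Nat (succ ((fun (y : Nat) => y) (succ ((fun (δ : Nat) => δ) 0))))))
  ~> refl (Eq (Eq Nat 2 2) (refl Nat 2) (refl Nat 2)) (refl (Eq Nat 2 2) (refl Nat (succ (succ ((fun (y : Nat) => y) 0)))))
  ~> refl (Eq (Eq Nat 2 2) (refl Nat 2) (refl Nat 2)) (refl (Eq Nat 2 2) (refl Nat 2))
inferred type:
  Eq (Eq (Eq Nat 2 2) (refl Nat 2) (refl Nat 2)) (refl (Eq Nat 2 2) (refl Nat 2)) (refl (Eq Nat 2 2) (refl Nat 2))


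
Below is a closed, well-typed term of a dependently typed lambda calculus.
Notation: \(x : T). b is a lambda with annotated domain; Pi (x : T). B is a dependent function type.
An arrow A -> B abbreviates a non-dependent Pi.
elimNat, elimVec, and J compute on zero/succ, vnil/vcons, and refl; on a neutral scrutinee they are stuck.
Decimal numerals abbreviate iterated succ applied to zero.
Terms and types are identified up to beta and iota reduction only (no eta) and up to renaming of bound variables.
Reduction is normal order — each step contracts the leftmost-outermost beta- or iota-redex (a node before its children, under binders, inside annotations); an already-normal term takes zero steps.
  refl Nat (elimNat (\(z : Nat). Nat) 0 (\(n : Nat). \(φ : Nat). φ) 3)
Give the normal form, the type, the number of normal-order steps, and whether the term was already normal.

reduced normal form:
  refl Nat 0
inferred type:
  Eq Nat 0 0
steps to reach normal form (normal order): 10
already normal: no
first contracted redex: an elimNat iota-redex


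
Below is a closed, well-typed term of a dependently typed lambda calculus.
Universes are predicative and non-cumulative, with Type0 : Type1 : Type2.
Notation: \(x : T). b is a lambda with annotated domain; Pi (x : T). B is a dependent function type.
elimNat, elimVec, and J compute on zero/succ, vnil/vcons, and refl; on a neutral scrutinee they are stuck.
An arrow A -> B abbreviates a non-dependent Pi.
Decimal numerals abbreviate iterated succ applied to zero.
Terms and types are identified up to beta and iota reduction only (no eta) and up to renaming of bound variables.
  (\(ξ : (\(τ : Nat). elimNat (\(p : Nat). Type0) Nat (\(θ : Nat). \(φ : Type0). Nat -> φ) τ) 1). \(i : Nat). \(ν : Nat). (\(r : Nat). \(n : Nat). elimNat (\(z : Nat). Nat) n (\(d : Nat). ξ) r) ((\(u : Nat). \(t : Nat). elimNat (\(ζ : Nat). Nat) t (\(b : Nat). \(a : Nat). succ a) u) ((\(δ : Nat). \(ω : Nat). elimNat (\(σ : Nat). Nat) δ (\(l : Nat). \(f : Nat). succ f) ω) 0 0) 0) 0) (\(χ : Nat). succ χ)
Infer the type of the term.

type:
  Nat -> Nat -> Nat


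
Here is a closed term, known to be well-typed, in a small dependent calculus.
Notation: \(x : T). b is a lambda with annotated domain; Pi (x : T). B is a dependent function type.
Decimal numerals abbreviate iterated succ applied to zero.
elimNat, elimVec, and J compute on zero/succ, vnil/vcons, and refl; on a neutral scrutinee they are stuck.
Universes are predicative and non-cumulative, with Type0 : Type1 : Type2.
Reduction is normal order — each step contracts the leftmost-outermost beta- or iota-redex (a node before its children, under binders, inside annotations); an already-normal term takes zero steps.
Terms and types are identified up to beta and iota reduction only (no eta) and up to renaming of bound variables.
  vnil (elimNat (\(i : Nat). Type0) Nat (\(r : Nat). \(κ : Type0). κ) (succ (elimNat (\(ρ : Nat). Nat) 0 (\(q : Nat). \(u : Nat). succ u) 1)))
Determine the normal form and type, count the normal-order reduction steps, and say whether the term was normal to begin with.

normal form:
  vnil Nat
type:
  Vec Nat 0
reduction steps (normal order): 11
started in normal form: no
first redex: an elimNat iota-redex


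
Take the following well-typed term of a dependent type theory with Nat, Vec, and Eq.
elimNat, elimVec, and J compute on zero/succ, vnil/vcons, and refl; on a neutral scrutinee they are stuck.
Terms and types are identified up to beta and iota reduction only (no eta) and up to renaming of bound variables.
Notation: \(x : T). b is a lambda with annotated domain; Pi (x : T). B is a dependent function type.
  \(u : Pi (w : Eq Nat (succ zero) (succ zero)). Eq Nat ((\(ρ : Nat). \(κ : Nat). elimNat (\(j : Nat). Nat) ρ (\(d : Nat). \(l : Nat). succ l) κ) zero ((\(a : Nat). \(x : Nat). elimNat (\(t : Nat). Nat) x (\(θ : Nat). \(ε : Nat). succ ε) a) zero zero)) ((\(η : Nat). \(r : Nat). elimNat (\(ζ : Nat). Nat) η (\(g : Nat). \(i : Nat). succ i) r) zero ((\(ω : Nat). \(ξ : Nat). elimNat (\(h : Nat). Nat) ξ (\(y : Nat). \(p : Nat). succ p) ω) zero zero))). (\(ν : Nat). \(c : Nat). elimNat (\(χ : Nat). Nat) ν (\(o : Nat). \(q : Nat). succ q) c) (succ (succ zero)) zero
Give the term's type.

type:
  Pi (u : Pi (w : Eq Nat (succ zero) (succ zero)). Eq Nat zero zero). Nat
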